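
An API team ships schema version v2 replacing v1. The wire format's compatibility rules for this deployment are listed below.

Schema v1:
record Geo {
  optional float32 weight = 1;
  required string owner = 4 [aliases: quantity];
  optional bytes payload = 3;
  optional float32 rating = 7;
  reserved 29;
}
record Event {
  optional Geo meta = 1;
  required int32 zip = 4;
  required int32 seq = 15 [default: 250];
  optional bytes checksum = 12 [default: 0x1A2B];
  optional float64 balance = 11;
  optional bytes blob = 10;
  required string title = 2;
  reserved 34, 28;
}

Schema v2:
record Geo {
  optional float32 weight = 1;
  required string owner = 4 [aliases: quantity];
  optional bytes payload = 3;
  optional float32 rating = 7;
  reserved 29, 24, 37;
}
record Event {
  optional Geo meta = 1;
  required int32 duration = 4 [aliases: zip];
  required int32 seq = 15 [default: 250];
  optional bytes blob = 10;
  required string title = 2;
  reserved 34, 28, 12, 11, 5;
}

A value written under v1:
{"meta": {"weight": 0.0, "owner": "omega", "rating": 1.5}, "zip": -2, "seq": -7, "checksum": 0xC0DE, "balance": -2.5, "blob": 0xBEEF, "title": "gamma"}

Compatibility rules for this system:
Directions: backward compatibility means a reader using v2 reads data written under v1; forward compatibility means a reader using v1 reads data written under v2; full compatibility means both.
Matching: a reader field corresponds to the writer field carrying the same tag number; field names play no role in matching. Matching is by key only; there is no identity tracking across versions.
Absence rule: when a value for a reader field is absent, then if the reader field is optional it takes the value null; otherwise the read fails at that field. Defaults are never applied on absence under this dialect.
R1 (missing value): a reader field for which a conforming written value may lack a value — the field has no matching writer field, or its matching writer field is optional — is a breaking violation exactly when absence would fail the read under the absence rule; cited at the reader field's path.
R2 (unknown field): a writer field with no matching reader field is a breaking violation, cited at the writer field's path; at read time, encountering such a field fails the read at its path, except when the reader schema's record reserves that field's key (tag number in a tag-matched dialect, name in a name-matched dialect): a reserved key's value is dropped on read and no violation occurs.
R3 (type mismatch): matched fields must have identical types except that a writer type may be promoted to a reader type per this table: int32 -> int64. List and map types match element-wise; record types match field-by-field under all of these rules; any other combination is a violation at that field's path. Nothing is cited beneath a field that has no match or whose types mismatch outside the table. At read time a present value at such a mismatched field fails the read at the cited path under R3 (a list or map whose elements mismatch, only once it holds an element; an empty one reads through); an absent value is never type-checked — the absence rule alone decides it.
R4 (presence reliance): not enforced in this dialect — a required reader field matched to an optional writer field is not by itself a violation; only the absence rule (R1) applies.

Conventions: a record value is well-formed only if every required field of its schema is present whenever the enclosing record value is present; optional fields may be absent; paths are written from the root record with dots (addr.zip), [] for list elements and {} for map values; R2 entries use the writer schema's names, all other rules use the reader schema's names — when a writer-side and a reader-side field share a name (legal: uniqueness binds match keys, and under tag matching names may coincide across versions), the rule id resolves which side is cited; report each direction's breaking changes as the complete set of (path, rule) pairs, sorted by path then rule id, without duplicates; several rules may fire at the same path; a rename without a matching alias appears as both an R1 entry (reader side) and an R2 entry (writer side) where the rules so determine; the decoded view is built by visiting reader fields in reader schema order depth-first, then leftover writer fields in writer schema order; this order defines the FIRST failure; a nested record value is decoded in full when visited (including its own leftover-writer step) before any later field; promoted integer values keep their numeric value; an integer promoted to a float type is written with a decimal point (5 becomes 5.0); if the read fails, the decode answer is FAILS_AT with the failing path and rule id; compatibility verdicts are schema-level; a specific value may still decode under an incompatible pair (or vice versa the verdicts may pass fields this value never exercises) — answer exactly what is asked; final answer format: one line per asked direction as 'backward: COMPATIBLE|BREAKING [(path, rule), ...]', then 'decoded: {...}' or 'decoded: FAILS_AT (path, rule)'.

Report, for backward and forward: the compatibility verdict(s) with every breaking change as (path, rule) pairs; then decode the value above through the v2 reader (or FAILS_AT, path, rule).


backward: COMPATIBLE []; forward: COMPATIBLE []; decoded: {"meta": {"weight": 0.0, "owner": "omega", "payload": null, "rating": 1.5}, "duration": -2, "seq": -7, "blob": 0xBEEF, "title": "gamma"}

arrows below run writer -> reader for Event
backward on Event — v2 reading data written by v1:
  Geo -> Geo, writer optional: meta aligns to meta
  int32 -> int32, writer required: duration aligns to zip
  int32 -> int32, writer required: seq aligns to seq
  bytes -> bytes, writer optional: blob aligns to blob
  string -> string, writer required: title aligns to title
  writer checksum: unknown to reader
  writer balance: unknown to reader
  float32 -> float32, writer optional: meta.weight aligns to meta.weight
  string -> string, writer required: meta.owner aligns to meta.owner
  bytes -> bytes, writer optional: meta.payload aligns to meta.payload
  float32 -> float32, writer optional: meta.rating aligns to meta.rating
  => no violations; backward on Event: COMPATIBLE
forward on Event — v1 reading data written by v2:
  Geo -> Geo, writer optional: meta aligns to meta
  int32 -> int32, writer required: zip aligns to duration
  int32 -> int32, writer required: seq aligns to seq
  checksum: no writer-side match
  balance: no writer-side match
  bytes -> bytes, writer optional: blob aligns to blob
  string -> string, writer required: title aligns to title
  float32 -> float32, writer optional: meta.weight aligns to meta.weight
  string -> string, writer required: meta.owner aligns to meta.owner
  bytes -> bytes, writer optional: meta.payload aligns to meta.payload
  float32 -> float32, writer optional: meta.rating aligns to meta.rating
  => no violations; forward on Event: COMPATIBLE
decode walk for Event under reader schema v2:
  meta.weight := 0.0
  meta.owner := "omega"
  meta.payload := null (absent, optional -> null)
  meta.rating := 1.5
  duration := -2 (from writer zip)
  seq := -7
  blob := 0xBEEF
  title := "gamma"
  writer checksum: reserved -> dropped
  writer balance: reserved -> dropped
  => decoded: {"meta": {"weight": 0.0, "owner": "omega", "payload": null, "rating": 1.5}, "duration": -2, "seq": -7, "blob": 0xBEEF, "title": "gamma"}


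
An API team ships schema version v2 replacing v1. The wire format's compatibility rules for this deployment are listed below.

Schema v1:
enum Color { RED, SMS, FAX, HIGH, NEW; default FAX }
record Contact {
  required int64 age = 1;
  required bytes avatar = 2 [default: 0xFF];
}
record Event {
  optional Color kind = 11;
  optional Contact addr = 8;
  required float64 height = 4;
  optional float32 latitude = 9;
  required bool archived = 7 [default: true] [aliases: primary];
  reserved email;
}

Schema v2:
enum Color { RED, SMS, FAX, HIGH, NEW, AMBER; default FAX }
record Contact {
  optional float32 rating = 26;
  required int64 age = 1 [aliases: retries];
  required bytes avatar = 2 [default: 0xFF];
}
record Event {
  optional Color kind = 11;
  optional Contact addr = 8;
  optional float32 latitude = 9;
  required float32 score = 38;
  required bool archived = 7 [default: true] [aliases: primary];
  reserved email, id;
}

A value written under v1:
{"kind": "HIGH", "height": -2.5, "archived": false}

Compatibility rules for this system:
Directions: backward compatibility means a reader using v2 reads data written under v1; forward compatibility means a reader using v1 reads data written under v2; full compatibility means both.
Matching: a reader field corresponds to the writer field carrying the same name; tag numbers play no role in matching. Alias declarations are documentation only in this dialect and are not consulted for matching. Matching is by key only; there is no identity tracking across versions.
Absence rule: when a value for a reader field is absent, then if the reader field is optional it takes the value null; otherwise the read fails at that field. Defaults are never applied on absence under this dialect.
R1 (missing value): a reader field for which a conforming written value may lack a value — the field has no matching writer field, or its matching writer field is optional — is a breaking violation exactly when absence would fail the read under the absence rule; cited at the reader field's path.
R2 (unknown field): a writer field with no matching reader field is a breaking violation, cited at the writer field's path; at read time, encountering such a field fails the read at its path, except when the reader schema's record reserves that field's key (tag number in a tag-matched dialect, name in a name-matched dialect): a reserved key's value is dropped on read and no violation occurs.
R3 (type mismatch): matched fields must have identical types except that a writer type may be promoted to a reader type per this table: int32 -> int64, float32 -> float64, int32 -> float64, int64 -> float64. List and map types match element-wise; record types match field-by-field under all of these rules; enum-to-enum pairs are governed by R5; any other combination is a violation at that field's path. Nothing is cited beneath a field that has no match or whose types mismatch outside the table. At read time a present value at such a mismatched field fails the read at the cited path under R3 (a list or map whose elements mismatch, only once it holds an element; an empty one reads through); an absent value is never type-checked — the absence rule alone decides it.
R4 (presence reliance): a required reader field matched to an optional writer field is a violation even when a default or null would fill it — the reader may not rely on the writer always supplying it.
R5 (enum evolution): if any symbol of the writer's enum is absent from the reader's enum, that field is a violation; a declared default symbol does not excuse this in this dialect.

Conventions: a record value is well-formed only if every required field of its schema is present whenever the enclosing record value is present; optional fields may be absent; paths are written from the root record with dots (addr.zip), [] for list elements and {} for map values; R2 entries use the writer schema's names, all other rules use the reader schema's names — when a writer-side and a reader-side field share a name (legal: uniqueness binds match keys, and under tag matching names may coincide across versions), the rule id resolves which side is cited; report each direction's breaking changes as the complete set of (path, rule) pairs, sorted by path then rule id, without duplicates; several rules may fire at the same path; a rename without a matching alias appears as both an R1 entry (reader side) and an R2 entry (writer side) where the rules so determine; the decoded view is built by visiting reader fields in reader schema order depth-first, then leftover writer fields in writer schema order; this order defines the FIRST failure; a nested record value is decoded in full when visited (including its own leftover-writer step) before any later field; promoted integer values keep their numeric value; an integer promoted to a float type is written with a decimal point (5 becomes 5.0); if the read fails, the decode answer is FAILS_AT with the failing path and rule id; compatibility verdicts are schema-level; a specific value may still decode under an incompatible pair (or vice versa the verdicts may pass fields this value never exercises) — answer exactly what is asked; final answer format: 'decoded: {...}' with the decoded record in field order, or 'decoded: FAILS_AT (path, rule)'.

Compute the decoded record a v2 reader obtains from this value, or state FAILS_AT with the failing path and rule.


decoded: FAILS_AT (score, R1)

arrows below run writer -> reader for Event
decode walk for Event under reader schema v2:
  kind := "HIGH"
  addr := null (absent, optional -> null)
  latitude := null (absent, optional -> null)
  read fails at score under R1 (no fill)
  => FAILS_AT (score, R1)
checking off the Event differences that do not matter here:
  removed field height from record Event -> shifts the Event verdicts, not this decode
  enum Color (field kind in record Event): symbol AMBER added -> shifts the Event verdicts, not this decode
  added field rating to record Contact: optional float32, tag 26 (in v2 it sits immediately before age) -> shifts the Event verdicts, not this decode


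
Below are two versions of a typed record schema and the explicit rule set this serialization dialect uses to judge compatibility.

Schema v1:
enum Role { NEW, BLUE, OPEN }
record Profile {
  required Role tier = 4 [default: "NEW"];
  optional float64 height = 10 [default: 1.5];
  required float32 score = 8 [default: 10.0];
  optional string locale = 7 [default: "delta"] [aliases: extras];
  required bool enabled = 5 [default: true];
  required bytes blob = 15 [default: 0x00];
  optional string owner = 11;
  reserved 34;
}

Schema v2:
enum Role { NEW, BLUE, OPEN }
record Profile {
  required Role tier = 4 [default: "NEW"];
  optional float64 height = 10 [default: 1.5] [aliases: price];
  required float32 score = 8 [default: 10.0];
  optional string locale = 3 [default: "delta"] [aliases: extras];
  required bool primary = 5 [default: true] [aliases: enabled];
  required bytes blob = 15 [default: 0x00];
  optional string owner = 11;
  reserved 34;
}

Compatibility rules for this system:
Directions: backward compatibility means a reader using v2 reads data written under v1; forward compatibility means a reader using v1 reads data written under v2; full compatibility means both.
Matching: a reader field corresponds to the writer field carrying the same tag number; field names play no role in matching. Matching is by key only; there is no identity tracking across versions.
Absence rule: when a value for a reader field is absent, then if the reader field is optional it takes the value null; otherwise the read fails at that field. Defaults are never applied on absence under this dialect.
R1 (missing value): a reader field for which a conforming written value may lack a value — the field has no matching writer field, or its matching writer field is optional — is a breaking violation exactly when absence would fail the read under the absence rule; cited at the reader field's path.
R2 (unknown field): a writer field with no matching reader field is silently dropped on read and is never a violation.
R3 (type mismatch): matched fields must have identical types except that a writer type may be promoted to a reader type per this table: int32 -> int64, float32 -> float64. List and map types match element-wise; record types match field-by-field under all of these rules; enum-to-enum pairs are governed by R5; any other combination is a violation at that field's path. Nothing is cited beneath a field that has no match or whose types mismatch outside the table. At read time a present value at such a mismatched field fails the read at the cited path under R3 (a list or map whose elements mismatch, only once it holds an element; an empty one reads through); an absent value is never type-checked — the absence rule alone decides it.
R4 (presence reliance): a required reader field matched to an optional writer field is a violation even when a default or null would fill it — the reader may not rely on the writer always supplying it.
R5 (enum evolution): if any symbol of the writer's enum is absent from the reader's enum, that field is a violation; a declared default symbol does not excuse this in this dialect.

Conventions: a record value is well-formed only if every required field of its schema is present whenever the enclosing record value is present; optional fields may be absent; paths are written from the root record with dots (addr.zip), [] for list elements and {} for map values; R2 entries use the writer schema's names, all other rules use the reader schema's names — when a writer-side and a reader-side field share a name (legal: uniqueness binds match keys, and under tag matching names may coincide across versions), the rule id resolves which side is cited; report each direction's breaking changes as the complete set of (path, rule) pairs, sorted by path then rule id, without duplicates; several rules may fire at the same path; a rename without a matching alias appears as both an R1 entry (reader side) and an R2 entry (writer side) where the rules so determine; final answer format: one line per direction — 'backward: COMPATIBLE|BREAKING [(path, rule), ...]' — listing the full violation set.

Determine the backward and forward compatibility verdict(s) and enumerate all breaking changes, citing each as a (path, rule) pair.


backward: COMPATIBLE []; forward: COMPATIBLE []

in Profile below, arrows point writer -> reader
backward on Profile — v2 reading data written by v1:
  tier <- tier (Role -> Role, writer required)
  height <- height (float64 -> float64, writer optional)
  score <- score (float32 -> float32, writer required)
  locale has no writer counterpart
  primary <- enabled (bool -> bool, writer required)
  blob <- blob (bytes -> bytes, writer required)
  owner <- owner (string -> string, writer optional)
  locale (writer side), unknown to reader
  => no violations; backward on Profile: COMPATIBLE
forward on Profile — v1 reading data written by v2:
  tier <- tier (Role -> Role, writer required)
  height <- height (float64 -> float64, writer optional)
  score <- score (float32 -> float32, writer required)
  locale has no writer counterpart
  enabled <- primary (bool -> bool, writer required)
  blob <- blob (bytes -> bytes, writer required)
  owner <- owner (string -> string, writer optional)
  locale (writer side), unknown to reader
  => no violations; forward on Profile: COMPATIBLE


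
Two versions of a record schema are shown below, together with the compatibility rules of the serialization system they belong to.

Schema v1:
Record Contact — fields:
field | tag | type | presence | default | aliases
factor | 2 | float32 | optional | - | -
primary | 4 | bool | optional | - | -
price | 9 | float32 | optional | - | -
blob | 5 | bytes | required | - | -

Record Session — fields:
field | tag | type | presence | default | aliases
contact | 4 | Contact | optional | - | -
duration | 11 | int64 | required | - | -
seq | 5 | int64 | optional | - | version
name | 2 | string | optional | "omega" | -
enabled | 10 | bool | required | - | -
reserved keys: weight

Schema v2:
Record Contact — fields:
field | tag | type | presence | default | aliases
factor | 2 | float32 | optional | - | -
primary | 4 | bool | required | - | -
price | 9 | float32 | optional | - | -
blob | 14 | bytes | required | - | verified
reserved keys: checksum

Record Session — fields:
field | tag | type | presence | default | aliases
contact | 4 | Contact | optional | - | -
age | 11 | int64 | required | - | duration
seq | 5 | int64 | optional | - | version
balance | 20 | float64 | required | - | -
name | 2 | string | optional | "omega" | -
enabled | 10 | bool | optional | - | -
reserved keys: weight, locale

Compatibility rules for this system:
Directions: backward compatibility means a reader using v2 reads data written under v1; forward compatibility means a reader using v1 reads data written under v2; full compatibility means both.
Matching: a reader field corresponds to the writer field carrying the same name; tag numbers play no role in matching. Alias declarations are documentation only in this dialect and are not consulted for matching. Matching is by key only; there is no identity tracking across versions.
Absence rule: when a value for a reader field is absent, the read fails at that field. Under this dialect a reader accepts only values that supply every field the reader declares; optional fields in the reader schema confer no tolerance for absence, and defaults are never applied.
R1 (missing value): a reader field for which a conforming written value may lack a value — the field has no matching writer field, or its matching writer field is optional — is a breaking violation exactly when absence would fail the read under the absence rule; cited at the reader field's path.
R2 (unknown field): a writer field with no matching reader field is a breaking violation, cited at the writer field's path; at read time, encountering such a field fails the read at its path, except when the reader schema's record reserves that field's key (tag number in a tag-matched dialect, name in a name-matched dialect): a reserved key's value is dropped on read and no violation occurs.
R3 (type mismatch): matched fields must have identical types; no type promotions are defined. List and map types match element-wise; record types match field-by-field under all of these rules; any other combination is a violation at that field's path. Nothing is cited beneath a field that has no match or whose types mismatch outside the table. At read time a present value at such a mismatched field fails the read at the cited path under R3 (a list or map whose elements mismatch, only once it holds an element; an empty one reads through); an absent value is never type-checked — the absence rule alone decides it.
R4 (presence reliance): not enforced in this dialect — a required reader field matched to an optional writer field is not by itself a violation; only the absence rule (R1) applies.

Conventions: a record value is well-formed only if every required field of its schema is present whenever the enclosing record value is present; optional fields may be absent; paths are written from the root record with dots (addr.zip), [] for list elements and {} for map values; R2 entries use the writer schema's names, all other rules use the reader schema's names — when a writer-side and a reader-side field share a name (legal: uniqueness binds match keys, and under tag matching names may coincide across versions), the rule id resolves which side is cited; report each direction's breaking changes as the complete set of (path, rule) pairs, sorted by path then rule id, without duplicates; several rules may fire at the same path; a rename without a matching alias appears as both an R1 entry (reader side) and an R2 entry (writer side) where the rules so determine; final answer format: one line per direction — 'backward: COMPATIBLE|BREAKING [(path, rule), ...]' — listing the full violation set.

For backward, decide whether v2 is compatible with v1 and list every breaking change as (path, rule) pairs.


backward: BREAKING [(age, R1), (balance, R1), (contact, R1), (contact.factor, R1), (contact.price, R1), (contact.primary, R1), (duration, R2), (name, R1), (seq, R1)]

in Session below, arrows point writer -> reader
checking backward for Session: reader v2 against writer v1:
  contact <- contact (Contact -> Contact, writer optional)
  no writer field matches reader age
  seq <- seq (int64 -> int64, writer optional)
  no writer field matches reader balance
  name <- name (string -> string, writer optional)
  enabled <- enabled (bool -> bool, writer required)
  duration (writer side), unknown to reader
  contact.factor <- contact.factor (float32 -> float32, writer optional)
  contact.primary <- contact.primary (bool -> bool, writer optional)
  contact.price <- contact.price (float32 -> float32, writer optional)
  contact.blob <- contact.blob (bytes -> bytes, writer required)
  R1 fires at age
  R1 fires at balance
  R1 fires at contact
  R1 fires at contact.factor
  R1 fires at contact.price
  R1 fires at contact.primary
  R2 fires at duration
  R1 fires at name
  R1 fires at seq
  backward on Session therefore BREAKING (9)
checking off the Session differences that do not matter here:
  field blob in record Contact: tag 5 changed to 14 -> no rule fires on it in Session's dialect; the asked verdict holds
  field enabled in record Session: required changed to optional -> matters only for Session's forward compatibility — outside the asked direction
  field primary in record Contact: optional changed to required -> matters only for Session's forward compatibility — outside the asked direction


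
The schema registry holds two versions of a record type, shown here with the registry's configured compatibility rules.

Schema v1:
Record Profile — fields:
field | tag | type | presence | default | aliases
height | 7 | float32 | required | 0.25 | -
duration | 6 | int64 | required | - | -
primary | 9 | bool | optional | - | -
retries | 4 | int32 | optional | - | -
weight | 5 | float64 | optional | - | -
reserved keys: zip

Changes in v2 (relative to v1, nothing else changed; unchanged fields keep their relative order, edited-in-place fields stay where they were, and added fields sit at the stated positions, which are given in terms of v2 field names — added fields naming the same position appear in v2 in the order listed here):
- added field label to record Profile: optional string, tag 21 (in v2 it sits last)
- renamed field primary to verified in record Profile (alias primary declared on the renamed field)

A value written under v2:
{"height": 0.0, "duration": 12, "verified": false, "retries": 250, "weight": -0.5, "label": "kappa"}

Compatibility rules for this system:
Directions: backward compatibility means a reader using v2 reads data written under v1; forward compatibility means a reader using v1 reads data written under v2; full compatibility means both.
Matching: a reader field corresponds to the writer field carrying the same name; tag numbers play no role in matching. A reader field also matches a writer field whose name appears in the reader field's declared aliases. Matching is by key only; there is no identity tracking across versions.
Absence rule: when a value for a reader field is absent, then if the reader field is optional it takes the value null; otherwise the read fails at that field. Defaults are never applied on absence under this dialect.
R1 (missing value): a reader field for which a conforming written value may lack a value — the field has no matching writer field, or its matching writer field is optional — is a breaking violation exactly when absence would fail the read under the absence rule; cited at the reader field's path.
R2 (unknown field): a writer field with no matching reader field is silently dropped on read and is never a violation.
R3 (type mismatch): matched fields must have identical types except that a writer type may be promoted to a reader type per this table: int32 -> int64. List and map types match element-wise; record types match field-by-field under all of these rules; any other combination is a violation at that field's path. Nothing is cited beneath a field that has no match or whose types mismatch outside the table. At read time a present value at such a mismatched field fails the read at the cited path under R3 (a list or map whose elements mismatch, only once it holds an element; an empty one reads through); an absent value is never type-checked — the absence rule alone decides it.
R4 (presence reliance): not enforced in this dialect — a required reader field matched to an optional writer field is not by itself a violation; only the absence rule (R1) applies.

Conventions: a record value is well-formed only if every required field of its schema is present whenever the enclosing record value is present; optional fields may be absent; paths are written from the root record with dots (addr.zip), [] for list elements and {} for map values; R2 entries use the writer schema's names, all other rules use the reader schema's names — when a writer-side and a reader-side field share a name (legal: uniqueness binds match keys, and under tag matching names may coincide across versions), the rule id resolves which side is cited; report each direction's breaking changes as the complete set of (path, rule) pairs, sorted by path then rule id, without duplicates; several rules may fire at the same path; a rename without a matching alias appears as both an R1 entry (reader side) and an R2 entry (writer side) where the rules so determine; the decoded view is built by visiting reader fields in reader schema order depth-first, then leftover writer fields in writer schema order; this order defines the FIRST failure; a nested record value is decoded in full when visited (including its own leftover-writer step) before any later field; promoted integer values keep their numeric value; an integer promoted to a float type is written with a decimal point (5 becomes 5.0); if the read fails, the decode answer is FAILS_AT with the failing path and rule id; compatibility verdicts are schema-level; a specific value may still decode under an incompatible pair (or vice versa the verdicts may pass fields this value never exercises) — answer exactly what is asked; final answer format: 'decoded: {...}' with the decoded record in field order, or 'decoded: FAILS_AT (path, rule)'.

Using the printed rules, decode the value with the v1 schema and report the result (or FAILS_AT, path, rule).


decoded: {"height": 0.0, "duration": 12, "primary": null, "retries": 250, "weight": -0.5}

each type pair in Profile: writer, then reader
decode walk for Profile under reader schema v1:
  height := 0.0
  duration := 12
  primary := null (absent, optional -> null)
  retries := 250
  weight := -0.5
  writer verified: unknown -> dropped
  writer label: unknown -> dropped
  => decoded: {"height": 0.0, "duration": 12, "primary": null, "retries": 250, "weight": -0.5}
the other Profile changes do not affect what is asked:
  added field label to record Profile: optional string, tag 21 (in v2 it sits last) -> fires no rule on Profile under this dialect and leaves the result unchanged


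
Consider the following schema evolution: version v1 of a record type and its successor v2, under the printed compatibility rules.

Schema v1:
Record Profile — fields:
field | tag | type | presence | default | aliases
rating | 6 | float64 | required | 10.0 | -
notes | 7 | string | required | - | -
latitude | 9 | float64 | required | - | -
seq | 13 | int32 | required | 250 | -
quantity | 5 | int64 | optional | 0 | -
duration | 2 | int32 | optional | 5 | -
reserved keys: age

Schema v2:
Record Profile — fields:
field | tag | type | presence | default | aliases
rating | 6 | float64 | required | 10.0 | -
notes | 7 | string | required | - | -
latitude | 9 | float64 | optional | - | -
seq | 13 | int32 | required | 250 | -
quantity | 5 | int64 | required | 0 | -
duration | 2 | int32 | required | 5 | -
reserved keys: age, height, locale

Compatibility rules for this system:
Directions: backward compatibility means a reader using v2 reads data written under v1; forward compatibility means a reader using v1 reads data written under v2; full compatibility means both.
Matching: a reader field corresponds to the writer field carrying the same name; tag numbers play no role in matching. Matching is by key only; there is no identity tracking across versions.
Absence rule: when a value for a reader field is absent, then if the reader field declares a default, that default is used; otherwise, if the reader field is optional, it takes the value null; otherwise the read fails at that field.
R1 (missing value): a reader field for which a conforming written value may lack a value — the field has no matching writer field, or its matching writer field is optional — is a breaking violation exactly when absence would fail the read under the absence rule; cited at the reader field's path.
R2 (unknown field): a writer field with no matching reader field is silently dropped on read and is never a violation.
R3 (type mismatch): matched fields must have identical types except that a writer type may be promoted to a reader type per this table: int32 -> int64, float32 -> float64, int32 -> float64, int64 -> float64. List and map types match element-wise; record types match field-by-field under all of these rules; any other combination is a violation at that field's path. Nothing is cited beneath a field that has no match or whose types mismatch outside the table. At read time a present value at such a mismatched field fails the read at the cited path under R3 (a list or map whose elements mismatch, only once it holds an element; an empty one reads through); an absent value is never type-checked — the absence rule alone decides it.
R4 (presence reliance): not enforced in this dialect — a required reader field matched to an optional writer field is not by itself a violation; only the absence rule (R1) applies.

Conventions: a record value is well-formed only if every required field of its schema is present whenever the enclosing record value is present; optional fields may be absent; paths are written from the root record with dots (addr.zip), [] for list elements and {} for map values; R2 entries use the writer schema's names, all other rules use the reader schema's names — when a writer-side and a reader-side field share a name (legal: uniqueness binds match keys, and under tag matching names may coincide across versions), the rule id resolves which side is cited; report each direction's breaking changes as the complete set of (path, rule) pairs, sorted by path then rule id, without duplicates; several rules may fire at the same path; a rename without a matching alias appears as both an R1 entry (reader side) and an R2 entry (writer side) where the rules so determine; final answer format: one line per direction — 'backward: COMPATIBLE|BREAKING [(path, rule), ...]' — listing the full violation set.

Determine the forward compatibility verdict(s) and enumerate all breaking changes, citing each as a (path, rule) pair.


forward: BREAKING [(latitude, R1)]

in Profile below, arrows point writer -> reader
forward for Profile (reader v1, writer v2):
  float64 -> float64, writer required: rating aligns to rating
  string -> string, writer required: notes aligns to notes
  float64 -> float64, writer optional: latitude aligns to latitude
  int32 -> int32, writer required: seq aligns to seq
  int64 -> int64, writer required: quantity aligns to quantity
  int32 -> int32, writer required: duration aligns to duration
  rule R1 violated at latitude
  => 1 violation(s): forward is BREAKING for Profile
remaining Profile differences; none change what is asked:
  field quantity in record Profile: optional changed to required -> triggers nothing under Profile's printed rules — same verdict
  field duration in record Profile: optional changed to required -> triggers nothing under Profile's printed rules — same verdict


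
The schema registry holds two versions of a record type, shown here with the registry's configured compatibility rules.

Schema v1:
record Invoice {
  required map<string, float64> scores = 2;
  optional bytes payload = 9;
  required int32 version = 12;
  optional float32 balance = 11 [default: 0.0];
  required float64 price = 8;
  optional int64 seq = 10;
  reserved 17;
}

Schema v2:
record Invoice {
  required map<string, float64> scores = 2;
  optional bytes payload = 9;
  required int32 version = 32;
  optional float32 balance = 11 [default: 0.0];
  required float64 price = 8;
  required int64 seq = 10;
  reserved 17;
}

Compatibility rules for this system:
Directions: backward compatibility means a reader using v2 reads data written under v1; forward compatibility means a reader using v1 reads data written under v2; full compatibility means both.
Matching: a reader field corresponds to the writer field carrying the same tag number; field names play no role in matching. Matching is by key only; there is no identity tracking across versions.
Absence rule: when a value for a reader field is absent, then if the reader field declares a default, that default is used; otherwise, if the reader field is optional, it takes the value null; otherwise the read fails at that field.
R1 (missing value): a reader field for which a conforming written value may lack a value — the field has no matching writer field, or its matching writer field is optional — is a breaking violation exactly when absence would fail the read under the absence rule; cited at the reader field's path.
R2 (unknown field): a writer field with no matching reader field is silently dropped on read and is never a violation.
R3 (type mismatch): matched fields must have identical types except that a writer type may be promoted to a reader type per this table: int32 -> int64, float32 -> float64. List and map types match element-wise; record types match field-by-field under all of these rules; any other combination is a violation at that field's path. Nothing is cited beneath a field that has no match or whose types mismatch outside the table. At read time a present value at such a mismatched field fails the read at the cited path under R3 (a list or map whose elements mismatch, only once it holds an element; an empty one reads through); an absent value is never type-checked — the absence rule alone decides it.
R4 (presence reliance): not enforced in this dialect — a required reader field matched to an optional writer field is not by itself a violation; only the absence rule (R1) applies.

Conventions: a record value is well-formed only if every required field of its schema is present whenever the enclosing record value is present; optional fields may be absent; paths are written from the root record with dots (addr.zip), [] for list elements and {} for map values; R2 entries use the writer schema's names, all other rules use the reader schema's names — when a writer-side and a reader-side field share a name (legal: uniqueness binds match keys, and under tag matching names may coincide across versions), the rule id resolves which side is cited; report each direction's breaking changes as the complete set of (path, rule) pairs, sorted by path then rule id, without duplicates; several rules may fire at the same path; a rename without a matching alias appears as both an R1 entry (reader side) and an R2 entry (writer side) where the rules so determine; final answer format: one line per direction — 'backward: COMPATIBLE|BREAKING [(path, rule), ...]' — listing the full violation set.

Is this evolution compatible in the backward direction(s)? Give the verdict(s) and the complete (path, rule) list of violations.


backward: BREAKING [(seq, R1), (version, R1)]

the writer's type comes first in each Invoice pair
backward for Invoice (reader v2, writer v1):
  map<string, float64> -> map<string, float64>, writer required: scores aligns to scores
  bytes -> bytes, writer optional: payload aligns to payload
  version: no writer match
  float32 -> float32, writer optional: balance aligns to balance
  float64 -> float64, writer required: price aligns to price
  int64 -> int64, writer optional: seq aligns to seq
  writer field version has no reader counterpart
  rule R1 violated at seq
  rule R1 violated at version
  => backward verdict for Invoice: BREAKING, 2 violation(s)


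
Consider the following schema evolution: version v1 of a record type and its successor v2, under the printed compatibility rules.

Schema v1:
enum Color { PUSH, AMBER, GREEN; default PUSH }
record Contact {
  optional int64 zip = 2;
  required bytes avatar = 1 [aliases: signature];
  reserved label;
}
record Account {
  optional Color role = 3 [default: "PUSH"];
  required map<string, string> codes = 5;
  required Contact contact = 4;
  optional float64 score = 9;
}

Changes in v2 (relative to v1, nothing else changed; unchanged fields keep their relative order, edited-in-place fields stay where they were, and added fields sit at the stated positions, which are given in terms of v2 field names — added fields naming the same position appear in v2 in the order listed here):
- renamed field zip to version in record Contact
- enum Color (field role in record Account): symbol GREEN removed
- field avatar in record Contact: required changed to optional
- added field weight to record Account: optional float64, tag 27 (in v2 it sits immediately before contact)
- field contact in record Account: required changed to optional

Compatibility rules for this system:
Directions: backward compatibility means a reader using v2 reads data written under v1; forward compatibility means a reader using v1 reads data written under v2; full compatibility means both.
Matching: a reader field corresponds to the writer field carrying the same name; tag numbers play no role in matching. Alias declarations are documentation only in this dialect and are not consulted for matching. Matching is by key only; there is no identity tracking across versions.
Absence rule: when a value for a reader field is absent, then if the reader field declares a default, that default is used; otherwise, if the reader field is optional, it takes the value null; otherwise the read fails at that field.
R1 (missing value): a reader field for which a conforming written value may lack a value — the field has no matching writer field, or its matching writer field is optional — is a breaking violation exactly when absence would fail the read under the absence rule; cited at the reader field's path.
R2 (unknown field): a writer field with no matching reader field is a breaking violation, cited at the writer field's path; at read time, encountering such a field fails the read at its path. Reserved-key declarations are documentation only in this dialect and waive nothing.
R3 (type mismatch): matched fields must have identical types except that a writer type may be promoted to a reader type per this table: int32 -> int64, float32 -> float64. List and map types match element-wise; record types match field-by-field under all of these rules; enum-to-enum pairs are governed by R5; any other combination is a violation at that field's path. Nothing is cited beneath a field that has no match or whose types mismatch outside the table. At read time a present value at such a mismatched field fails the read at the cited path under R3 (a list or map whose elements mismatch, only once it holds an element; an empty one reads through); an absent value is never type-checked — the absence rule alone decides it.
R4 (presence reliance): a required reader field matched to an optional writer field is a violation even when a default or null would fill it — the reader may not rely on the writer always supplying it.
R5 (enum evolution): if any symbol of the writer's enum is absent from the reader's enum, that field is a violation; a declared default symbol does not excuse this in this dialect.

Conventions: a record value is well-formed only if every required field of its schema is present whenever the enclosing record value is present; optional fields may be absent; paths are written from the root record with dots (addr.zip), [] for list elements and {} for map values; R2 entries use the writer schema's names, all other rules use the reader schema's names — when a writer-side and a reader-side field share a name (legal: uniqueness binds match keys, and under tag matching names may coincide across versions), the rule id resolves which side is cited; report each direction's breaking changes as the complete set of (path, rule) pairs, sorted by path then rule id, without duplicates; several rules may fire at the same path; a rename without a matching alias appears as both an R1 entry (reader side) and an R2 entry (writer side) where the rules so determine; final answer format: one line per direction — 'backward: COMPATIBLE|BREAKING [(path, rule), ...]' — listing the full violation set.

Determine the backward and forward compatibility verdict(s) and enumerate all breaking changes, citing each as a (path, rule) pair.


in Account below, arrows point writer -> reader
checking backward for Account: reader v2 against writer v1:
  role: Color -> Color, writer optional; from role
  codes: map<string, string> -> map<string, string>, writer required; from codes
  no writer field matches reader weight
  contact: Contact -> Contact, writer required; from contact
  score: float64 -> float64, writer optional; from score
  no writer field matches reader contact.version
  contact.avatar: bytes -> bytes, writer required; from contact.avatar
  contact.zip (writer side), unknown to reader
  R2 fires at contact.zip
  R5 fires at role
  => backward: BREAKING (2)
checking forward for Account: reader v1 against writer v2:
  role: Color -> Color, writer optional; from role
  codes: map<string, string> -> map<string, string>, writer required; from codes
  contact: Contact -> Contact, writer optional; from contact
  score: float64 -> float64, writer optional; from score
  weight (writer side), unknown to reader
  no writer field matches reader contact.zip
  contact.avatar: bytes -> bytes, writer optional; from contact.avatar
  contact.version (writer side), unknown to reader
  R1 fires at contact
  R4 fires at contact
  R1 fires at contact.avatar
  R4 fires at contact.avatar
  R2 fires at contact.version
  R2 fires at weight
  => forward: BREAKING (6)

backward: BREAKING [(contact.zip, R2), (role, R5)]; forward: BREAKING [(contact, R1), (contact, R4), (contact.avatar, R1), (contact.avatar, R4), (contact.version, R2), (weight, R2)]
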